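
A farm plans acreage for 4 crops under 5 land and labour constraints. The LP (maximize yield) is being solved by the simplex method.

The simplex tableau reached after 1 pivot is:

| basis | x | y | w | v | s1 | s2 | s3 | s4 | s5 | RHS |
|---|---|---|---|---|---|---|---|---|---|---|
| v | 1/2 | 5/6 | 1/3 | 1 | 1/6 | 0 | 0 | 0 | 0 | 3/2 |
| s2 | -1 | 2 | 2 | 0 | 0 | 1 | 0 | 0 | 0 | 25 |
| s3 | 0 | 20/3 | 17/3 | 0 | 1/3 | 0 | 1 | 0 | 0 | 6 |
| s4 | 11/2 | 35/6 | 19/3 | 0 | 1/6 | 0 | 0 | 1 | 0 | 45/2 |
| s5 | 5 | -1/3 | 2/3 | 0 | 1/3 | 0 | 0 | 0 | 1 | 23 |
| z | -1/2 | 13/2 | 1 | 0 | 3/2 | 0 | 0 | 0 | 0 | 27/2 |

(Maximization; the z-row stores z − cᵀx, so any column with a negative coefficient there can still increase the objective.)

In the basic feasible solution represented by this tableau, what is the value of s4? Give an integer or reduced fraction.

s4 is basic (row 4); its value is the RHS of that row: 45/2.

45/2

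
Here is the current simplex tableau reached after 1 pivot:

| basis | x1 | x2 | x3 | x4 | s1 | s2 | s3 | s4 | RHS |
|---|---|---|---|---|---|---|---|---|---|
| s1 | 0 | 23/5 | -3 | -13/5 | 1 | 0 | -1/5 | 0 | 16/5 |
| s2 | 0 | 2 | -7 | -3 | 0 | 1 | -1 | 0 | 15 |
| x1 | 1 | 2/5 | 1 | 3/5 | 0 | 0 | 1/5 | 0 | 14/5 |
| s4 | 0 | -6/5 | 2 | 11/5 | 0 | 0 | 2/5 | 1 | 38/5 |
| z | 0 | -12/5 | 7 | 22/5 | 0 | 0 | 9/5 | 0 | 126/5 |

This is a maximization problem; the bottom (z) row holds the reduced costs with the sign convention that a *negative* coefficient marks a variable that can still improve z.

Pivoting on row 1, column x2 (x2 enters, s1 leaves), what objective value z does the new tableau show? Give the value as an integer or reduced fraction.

618/23

Minimum ratio for x2: (16/5)/(23/5) = 16/23.
z changes by −(z-row coeff of x2)·ratio = −(-12/5)·(16/23) = 192/115.
New z = 126/5 + (192/115) = 618/23.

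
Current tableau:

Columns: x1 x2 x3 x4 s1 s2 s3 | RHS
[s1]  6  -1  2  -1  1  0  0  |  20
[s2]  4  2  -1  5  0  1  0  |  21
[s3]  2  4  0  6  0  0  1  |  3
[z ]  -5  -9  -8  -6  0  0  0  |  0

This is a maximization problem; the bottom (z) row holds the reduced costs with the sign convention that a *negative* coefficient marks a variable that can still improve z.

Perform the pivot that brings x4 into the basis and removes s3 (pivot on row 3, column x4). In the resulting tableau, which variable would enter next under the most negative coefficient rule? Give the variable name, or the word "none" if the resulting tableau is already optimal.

x3

Pivot element 6. New z-row = old z-row − (-6)·(row 3/6).
Updated z-row coefficients: x1: -3, x2: -5, x3: -8, x4: 0, s1: 0, s2: 0, s3: 1.
The most negative is -8 in column x3, so x3 would enter next.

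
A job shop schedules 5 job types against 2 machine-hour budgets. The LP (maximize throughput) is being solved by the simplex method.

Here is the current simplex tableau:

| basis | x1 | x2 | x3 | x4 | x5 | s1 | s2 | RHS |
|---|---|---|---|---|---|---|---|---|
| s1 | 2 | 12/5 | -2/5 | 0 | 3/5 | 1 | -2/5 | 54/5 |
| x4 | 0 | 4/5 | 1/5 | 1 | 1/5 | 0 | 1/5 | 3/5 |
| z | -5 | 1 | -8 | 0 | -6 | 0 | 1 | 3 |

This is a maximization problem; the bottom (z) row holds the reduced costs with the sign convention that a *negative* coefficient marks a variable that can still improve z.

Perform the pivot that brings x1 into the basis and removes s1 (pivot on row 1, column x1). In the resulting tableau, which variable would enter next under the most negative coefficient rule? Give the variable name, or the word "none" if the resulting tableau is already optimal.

x3

Pivot element 2. New z-row = old z-row − (-5)·(row 1/2).
Updated z-row coefficients: x1: 0, x2: 7, x3: -9, x4: 0, x5: -9/2, s1: 5/2, s2: 0.
The most negative is -9 in column x3, so x3 would enter next.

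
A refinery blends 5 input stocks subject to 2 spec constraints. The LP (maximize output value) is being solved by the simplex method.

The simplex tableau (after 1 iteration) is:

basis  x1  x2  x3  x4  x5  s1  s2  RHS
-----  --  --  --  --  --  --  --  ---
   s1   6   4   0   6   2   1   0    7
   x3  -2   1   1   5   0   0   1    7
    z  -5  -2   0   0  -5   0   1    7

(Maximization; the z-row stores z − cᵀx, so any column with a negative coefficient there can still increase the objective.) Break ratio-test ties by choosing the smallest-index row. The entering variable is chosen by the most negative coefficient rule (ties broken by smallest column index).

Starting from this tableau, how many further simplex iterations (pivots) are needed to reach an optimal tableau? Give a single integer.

2

pivot: x1 in, s1 out → z = 77/6
pivot: x5 in, x1 out → z = 49/2
No improving column remains; optimal.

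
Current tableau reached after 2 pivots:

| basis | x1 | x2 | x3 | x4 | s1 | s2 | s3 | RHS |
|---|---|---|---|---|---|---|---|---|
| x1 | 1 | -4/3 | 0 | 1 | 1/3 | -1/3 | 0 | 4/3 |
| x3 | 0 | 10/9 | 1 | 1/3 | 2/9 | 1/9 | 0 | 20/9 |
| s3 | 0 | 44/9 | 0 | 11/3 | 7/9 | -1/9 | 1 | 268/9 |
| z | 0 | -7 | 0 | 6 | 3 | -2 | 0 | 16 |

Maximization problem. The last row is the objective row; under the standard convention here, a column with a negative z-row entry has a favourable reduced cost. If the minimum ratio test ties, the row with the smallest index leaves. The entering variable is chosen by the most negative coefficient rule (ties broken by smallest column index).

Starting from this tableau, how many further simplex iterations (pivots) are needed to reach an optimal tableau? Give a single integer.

pivot: x2 in, x3 out → z = 30
pivot: s2 in, x2 out → z = 56
No improving column remains; optimal.

2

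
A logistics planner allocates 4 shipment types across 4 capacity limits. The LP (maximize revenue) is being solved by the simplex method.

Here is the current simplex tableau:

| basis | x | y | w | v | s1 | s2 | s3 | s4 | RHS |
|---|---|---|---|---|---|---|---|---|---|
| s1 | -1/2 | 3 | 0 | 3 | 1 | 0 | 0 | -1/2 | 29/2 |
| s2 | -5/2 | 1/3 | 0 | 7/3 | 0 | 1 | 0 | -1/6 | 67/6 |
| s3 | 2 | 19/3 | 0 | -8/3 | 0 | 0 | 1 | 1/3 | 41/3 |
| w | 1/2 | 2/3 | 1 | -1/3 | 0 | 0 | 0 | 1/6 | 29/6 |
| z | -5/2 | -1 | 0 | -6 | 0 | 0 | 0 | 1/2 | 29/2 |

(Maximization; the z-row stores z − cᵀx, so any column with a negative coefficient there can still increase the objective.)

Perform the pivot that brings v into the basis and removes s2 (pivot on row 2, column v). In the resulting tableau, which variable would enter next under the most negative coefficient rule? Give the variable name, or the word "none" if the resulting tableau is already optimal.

x

Pivot element 7/3. New z-row = old z-row − (-6)·(row 2/(7/3)).
Updated z-row coefficients: x: -125/14, y: -1/7, w: 0, v: 0, s1: 0, s2: 18/7, s3: 0, s4: 1/14.
The most negative is -125/14 in column x, so x would enter next.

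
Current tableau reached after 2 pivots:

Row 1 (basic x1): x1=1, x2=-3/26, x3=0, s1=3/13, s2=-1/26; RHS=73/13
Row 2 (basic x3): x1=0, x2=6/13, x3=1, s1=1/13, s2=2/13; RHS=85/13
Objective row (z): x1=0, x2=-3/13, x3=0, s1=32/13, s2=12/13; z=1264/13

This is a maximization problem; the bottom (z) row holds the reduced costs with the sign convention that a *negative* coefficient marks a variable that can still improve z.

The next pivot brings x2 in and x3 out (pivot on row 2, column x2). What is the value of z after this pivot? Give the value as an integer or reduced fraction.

201/2

Minimum ratio for x2: (85/13)/(6/13) = 85/6.
z changes by −(z-row coeff of x2)·ratio = −(-3/13)·(85/6) = 85/26.
New z = 1264/13 + (85/26) = 201/2.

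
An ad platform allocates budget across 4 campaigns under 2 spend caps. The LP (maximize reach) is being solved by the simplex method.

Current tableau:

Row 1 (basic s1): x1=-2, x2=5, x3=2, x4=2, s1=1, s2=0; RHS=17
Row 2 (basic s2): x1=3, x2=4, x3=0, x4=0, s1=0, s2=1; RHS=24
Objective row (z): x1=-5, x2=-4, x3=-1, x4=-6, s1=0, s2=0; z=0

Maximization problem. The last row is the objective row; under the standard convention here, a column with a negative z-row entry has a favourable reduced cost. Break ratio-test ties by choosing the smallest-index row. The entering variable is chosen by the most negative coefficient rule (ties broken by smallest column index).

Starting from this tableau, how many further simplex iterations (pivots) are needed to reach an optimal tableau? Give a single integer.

pivot: x4 in, s1 out → z = 51
pivot: x1 in, s2 out → z = 139
No improving column remains; optimal.

2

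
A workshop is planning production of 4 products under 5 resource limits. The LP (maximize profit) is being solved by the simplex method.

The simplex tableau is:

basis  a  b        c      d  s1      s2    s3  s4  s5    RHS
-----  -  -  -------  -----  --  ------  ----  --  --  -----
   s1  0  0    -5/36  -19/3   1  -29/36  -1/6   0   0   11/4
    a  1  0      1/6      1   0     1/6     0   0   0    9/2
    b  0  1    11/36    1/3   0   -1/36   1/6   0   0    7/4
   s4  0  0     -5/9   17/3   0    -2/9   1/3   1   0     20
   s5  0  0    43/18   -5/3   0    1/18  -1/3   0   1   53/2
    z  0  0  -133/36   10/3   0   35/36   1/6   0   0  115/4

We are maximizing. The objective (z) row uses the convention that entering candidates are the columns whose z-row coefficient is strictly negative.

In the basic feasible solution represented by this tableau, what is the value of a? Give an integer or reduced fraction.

a is basic (row 2); its value is the RHS of that row: 9/2.

9/2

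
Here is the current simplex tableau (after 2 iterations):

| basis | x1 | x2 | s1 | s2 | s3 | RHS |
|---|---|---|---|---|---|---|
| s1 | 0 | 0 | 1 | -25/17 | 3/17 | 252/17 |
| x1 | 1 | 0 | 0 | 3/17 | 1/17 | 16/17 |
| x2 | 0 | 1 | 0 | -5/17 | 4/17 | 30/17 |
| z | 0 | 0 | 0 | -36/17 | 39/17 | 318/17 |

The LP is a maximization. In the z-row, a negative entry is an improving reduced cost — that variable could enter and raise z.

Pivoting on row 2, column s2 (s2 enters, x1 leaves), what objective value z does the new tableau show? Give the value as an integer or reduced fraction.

30

Minimum ratio for s2: (16/17)/(3/17) = 16/3.
z changes by −(z-row coeff of s2)·ratio = −(-36/17)·(16/3) = 192/17.
New z = 318/17 + (192/17) = 30.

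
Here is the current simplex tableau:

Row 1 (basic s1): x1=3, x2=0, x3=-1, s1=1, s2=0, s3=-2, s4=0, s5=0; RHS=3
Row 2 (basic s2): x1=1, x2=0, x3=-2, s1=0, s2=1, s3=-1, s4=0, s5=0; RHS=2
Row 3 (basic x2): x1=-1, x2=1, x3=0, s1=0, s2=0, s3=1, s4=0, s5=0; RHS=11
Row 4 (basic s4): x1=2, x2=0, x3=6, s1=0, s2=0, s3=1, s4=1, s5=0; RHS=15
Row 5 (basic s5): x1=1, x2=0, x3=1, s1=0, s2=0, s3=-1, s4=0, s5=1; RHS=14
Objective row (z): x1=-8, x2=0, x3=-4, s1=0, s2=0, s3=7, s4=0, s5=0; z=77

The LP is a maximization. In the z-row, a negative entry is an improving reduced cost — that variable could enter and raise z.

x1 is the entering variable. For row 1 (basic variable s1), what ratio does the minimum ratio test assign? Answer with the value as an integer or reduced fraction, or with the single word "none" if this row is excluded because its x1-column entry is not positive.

1

Ratio = RHS / (x1 entry) = 3 / 3 = 1.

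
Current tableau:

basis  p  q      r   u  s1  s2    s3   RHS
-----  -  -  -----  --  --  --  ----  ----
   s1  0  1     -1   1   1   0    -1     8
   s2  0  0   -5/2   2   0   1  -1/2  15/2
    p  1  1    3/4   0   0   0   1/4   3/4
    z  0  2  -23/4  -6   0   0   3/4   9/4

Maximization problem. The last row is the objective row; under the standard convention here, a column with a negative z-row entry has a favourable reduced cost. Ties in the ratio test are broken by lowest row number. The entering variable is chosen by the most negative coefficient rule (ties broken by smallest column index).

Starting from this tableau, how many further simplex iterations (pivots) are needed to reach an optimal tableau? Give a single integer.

2

pivot: u in, s2 out → z = 99/4
pivot: r in, p out → z = 38
No improving column remains; optimal.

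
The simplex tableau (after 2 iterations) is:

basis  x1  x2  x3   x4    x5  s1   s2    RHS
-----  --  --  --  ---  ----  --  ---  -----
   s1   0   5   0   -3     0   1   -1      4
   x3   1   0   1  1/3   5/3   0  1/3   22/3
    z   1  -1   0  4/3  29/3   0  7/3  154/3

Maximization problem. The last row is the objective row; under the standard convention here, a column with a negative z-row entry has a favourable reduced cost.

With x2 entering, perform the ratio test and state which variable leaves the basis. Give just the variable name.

Ratios: row 1 (s1): 4/5 = 4/5; row 2 (x3): entry 0 ≤ 0, skip.
Minimum ratio 4/5 is in the s1 row, so s1 leaves.

s1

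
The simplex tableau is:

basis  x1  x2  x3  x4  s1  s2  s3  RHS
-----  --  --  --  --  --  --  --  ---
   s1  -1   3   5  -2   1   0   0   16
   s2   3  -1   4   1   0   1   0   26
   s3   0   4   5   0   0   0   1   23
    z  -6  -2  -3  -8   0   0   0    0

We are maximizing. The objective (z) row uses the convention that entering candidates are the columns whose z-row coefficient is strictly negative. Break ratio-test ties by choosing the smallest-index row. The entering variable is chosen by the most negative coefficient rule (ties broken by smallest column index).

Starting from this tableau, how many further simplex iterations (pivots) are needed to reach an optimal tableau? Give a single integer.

pivot: x4 in, s2 out → z = 208
pivot: x2 in, s3 out → z = 531/2
No improving column remains; optimal.

2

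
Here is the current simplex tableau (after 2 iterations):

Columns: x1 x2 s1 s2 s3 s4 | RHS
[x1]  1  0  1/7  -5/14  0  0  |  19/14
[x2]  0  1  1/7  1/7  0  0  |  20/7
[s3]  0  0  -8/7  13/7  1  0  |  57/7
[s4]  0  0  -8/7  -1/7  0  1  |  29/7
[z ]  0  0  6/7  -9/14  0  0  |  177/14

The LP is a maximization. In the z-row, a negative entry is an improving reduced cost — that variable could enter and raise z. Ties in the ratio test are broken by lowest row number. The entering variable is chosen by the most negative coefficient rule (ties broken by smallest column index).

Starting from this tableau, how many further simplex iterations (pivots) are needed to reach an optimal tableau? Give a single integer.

1

pivot: s2 in, s3 out → z = 201/13
No improving column remains; optimal.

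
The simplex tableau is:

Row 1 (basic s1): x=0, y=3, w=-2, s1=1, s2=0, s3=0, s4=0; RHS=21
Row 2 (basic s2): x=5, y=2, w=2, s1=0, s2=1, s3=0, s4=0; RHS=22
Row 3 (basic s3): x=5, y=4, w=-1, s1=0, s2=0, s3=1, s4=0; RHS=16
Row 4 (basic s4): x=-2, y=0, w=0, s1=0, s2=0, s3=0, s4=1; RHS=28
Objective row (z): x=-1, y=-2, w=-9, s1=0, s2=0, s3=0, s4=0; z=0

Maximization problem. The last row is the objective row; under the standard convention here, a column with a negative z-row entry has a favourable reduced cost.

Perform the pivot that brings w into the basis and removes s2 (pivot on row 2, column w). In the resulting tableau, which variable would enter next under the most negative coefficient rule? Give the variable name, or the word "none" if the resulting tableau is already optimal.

none

Pivot element 2. New z-row = old z-row − (-9)·(row 2/2).
Updated z-row coefficients: x: 43/2, y: 7, w: 0, s1: 0, s2: 9/2, s3: 0, s4: 0.
No coefficient is strictly negative; the tableau after this pivot is optimal.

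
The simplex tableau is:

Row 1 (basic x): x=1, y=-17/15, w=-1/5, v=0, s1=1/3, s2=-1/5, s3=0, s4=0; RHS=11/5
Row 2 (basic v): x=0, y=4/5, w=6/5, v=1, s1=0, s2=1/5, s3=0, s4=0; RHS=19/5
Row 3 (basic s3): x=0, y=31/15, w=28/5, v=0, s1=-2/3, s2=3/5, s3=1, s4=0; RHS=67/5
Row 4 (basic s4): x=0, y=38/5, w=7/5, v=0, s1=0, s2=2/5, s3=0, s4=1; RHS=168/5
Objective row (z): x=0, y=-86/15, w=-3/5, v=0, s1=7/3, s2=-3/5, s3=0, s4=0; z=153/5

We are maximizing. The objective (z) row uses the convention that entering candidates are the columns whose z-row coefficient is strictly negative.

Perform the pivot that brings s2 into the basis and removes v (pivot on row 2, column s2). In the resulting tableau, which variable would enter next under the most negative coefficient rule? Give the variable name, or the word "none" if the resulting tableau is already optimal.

y

Pivot element 1/5. New z-row = old z-row − (-3/5)·(row 2/(1/5)).
Updated z-row coefficients: x: 0, y: -10/3, w: 3, v: 3, s1: 7/3, s2: 0, s3: 0, s4: 0.
The most negative is -10/3 in column y, so y would enter next.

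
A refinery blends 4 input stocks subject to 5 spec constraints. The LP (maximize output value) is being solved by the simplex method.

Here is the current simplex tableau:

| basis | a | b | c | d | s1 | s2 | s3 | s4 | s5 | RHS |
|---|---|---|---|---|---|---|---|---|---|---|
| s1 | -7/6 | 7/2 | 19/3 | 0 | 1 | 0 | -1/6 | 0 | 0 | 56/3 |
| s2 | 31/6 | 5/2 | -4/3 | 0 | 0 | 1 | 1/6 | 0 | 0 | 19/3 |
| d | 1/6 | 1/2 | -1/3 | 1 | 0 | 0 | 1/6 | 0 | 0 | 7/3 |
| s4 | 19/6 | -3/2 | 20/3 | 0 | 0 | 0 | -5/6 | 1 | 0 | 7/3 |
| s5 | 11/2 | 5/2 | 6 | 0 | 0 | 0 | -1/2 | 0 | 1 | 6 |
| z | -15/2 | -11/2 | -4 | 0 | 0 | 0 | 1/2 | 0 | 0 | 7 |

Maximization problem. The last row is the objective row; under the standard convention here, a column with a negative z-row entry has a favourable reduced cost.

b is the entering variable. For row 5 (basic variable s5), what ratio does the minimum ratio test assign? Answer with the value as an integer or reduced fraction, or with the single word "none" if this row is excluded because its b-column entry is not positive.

12/5

Ratio = RHS / (b entry) = 6 / (5/2) = 12/5.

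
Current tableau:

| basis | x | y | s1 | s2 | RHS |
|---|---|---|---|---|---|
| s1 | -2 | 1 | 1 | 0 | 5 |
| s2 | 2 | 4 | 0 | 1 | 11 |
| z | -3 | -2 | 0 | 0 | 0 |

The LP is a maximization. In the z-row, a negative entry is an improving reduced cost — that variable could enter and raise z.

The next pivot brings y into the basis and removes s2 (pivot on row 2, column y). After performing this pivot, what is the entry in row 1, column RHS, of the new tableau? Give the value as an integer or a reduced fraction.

9/4

Pivot element is row 2, column y: 4.
Normalize row 2: new (row 2, RHS) = 11/4 = 11/4.
row 1 ← row 1 − 1·(new row 2): 5 − 1·(11/4) = 9/4.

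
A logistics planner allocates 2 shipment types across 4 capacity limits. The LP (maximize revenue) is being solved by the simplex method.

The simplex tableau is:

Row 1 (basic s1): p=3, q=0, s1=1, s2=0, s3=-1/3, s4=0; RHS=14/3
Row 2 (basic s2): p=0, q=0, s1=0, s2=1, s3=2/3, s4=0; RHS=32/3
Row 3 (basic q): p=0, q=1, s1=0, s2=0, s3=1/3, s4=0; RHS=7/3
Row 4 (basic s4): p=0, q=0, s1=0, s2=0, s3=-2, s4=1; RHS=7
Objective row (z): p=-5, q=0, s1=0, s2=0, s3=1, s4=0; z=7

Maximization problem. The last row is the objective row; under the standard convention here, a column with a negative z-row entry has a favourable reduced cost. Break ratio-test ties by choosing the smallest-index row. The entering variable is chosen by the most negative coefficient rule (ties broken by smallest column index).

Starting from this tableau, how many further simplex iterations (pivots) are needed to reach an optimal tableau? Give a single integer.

pivot: p in, s1 out → z = 133/9
No improving column remains; optimal.

1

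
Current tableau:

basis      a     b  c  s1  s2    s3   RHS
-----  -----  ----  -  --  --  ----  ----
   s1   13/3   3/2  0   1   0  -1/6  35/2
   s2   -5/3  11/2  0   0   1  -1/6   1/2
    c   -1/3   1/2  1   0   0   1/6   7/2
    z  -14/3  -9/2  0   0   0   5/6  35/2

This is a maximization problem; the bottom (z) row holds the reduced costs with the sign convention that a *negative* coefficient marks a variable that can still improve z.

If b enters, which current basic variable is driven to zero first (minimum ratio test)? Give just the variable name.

s2

Ratios: row 1 (s1): (35/2)/(3/2) = 35/3; row 2 (s2): (1/2)/(11/2) = 1/11; row 3 (c): (7/2)/(1/2) = 7.
Minimum ratio 1/11 is in the s2 row, so s2 leaves.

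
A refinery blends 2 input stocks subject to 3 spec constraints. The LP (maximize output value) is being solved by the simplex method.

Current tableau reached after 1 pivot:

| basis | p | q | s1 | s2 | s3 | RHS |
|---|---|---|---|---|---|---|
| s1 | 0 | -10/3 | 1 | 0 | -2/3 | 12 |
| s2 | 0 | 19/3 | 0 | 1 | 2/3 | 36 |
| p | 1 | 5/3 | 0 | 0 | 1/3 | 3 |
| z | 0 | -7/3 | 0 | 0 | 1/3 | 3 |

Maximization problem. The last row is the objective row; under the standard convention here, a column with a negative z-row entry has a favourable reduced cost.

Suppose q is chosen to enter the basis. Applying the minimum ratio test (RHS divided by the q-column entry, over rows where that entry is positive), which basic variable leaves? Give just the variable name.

Ratios: row 1 (s1): entry -10/3 ≤ 0, skip; row 2 (s2): 36/(19/3) = 108/19; row 3 (p): 3/(5/3) = 9/5.
Minimum ratio 9/5 is in the p row, so p leaves.

p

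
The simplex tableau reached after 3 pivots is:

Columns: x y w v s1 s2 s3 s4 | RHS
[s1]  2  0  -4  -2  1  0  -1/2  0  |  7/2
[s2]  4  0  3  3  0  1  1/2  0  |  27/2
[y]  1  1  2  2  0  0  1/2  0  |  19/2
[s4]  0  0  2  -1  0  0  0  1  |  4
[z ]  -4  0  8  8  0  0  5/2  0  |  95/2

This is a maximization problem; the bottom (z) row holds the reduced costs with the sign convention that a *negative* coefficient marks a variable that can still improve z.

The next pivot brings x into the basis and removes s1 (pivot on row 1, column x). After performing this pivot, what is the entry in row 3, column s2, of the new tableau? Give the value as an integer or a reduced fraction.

0

Pivot element is row 1, column x: 2.
Normalize row 1: new (row 1, s2) = 0/2 = 0.
row 3 ← row 3 − 1·(new row 1): 0 − 1·0 = 0.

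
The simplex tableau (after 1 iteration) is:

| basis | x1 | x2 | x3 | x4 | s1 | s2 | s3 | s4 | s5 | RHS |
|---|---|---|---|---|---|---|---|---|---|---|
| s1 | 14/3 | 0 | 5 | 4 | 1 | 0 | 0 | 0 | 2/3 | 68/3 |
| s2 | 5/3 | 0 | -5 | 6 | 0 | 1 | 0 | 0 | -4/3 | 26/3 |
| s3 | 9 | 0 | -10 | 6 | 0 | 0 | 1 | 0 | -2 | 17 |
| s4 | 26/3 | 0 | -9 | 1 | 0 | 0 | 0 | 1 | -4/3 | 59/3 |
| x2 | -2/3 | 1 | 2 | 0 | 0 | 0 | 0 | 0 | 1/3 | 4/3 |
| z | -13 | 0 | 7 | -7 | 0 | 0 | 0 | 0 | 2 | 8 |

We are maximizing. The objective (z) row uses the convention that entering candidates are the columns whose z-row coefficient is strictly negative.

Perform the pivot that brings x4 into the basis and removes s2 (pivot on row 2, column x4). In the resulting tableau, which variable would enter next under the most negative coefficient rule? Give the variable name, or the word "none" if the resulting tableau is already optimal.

x1

Pivot element 6. New z-row = old z-row − (-7)·(row 2/6).
Updated z-row coefficients: x1: -199/18, x2: 0, x3: 7/6, x4: 0, s1: 0, s2: 7/6, s3: 0, s4: 0, s5: 4/9.
The most negative is -199/18 in column x1, so x1 would enter next.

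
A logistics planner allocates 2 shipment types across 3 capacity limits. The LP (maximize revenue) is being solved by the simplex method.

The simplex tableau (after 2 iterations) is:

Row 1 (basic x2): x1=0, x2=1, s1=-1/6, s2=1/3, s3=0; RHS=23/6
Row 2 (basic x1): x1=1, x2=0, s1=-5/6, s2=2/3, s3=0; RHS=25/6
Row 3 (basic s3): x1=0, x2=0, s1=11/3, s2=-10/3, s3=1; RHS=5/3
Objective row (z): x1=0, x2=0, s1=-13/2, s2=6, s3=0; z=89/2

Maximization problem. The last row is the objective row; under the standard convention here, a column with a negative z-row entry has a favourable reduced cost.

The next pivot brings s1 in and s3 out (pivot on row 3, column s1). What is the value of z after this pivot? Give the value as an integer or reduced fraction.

Minimum ratio for s1: (5/3)/(11/3) = 5/11.
z changes by −(z-row coeff of s1)·ratio = −(-13/2)·(5/11) = 65/22.
New z = 89/2 + (65/22) = 522/11.

522/11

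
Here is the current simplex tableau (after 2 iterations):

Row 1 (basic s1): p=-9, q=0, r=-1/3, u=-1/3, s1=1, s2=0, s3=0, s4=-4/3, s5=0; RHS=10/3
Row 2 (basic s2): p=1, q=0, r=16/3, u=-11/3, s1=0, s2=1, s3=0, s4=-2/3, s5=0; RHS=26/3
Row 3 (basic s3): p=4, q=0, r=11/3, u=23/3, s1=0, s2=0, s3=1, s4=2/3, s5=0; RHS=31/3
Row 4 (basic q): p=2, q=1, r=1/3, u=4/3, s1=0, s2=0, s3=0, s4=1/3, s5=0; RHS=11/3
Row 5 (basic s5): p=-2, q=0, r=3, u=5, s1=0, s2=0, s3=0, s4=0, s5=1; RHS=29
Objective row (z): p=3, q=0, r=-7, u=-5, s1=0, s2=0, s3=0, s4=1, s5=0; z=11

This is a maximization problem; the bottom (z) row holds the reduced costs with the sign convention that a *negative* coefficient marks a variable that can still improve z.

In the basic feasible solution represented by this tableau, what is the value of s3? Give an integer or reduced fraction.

31/3

s3 is basic (row 3); its value is the RHS of that row: 31/3.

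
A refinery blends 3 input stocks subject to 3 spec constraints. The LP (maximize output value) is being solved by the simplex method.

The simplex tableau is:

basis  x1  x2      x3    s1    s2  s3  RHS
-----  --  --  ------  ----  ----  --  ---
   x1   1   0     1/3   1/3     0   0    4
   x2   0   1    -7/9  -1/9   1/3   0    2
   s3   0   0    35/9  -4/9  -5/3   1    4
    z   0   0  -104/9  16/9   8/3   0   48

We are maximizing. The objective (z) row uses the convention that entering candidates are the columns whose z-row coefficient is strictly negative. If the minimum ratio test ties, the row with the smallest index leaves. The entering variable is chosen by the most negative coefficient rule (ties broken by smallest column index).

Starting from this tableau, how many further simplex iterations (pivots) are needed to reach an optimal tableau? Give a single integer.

2

pivot: x3 in, s3 out → z = 2096/35
pivot: s2 in, x1 out → z = 592/5
No improving column remains; optimal.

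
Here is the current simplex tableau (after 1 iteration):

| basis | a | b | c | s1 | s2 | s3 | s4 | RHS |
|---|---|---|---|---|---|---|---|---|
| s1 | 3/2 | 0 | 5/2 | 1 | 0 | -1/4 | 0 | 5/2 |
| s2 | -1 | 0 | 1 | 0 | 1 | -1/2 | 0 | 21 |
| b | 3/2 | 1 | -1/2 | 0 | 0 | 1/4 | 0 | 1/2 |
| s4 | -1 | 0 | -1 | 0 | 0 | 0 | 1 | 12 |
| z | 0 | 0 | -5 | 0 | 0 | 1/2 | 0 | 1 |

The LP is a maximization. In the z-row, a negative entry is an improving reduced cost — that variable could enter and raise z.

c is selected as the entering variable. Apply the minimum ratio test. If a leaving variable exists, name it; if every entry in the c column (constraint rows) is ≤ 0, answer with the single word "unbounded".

Ratios: row 1 (s1): (5/2)/(5/2) = 1; row 2 (s2): 21/1 = 21; row 3 (b): entry -1/2 ≤ 0, skip; row 4 (s4): entry -1 ≤ 0, skip.
Minimum ratio is in the s1 row, so s1 leaves.

s1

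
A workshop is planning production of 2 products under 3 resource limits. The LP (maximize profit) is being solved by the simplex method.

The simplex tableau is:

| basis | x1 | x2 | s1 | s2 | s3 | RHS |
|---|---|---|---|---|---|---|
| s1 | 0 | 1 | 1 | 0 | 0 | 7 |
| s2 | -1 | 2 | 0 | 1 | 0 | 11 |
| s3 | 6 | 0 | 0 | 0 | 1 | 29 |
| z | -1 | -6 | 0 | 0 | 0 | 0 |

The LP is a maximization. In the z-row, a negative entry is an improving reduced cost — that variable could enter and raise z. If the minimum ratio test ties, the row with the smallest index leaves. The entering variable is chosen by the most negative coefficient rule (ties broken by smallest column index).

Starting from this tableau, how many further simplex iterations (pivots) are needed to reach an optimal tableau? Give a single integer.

pivot: x2 in, s2 out → z = 33
pivot: x1 in, s1 out → z = 45
pivot: s2 in, s3 out → z = 281/6
No improving column remains; optimal.

3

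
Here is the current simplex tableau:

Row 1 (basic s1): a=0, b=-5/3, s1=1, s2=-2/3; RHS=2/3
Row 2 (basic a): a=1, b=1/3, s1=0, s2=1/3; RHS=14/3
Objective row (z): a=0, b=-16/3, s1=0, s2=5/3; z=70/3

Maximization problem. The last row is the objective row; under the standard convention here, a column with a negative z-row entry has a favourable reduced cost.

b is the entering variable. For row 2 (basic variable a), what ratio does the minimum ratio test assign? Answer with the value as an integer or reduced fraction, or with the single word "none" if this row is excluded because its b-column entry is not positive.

Ratio = RHS / (b entry) = (14/3) / (1/3) = 14.

14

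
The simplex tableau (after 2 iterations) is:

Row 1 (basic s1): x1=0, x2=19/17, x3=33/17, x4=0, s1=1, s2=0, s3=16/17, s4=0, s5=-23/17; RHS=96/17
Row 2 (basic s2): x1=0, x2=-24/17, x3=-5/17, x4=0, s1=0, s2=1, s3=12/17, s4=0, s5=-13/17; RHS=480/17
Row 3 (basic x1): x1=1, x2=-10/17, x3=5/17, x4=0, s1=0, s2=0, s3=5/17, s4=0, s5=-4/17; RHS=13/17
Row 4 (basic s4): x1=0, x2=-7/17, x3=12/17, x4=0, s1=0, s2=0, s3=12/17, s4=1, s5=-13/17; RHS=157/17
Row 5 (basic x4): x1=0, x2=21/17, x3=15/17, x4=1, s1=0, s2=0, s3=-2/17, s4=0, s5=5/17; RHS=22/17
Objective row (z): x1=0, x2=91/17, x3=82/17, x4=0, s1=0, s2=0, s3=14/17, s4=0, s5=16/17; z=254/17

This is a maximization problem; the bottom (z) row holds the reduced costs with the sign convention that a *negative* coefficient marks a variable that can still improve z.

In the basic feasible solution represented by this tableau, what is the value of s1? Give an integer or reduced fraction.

96/17

s1 is basic (row 1); its value is the RHS of that row: 96/17.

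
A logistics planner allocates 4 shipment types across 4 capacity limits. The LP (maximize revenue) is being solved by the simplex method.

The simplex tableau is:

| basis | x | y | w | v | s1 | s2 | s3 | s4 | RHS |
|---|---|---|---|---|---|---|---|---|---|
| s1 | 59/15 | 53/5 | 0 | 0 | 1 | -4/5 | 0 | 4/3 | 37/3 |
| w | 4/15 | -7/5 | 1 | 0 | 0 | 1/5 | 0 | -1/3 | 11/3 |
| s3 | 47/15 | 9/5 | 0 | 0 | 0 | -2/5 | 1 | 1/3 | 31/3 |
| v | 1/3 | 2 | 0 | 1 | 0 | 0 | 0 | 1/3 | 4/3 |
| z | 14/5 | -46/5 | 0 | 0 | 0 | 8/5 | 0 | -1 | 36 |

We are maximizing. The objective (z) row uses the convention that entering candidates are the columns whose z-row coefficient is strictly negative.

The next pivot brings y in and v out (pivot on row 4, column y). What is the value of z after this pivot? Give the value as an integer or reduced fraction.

Minimum ratio for y: (4/3)/2 = 2/3.
z changes by −(z-row coeff of y)·ratio = −(-46/5)·(2/3) = 92/15.
New z = 36 + (92/15) = 632/15.

632/15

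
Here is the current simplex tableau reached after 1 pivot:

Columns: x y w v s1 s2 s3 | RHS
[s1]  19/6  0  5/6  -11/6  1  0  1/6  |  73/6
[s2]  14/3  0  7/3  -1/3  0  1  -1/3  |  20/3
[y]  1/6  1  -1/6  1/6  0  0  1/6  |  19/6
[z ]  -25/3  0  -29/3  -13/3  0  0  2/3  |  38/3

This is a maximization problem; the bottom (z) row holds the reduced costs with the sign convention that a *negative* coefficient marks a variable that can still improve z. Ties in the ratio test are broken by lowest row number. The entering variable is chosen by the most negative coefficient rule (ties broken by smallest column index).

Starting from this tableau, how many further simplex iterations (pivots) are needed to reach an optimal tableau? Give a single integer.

pivot: w in, s2 out → z = 282/7
pivot: v in, y out → z = 186
No improving column remains; optimal.

2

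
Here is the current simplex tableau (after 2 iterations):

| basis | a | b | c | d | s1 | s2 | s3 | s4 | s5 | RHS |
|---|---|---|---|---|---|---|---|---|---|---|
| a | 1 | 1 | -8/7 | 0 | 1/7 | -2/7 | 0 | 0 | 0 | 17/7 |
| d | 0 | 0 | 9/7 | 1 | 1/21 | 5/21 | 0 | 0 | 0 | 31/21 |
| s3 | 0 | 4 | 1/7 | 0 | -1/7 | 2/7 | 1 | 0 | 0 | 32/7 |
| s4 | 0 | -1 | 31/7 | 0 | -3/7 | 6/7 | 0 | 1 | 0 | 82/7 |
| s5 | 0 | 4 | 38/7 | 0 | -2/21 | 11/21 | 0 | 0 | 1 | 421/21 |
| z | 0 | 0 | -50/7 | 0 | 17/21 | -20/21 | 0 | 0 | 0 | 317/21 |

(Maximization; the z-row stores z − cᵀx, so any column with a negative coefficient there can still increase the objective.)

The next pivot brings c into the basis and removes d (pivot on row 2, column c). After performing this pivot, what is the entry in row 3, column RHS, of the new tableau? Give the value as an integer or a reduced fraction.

Pivot element is row 2, column c: 9/7.
Normalize row 2: new (row 2, RHS) = (31/21)/(9/7) = 31/27.
row 3 ← row 3 − (1/7)·(new row 2): 32/7 − (1/7)·(31/27) = 119/27.

119/27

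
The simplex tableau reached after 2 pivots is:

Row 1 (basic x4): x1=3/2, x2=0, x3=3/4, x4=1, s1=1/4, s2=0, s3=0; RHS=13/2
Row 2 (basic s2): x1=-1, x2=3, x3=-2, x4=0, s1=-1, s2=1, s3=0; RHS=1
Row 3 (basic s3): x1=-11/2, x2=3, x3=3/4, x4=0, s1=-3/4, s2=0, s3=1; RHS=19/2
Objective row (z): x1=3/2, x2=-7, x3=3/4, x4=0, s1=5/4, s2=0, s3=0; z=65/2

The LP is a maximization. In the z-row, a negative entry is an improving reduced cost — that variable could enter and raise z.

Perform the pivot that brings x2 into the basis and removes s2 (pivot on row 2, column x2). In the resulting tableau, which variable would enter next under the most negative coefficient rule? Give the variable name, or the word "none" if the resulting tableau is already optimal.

Pivot element 3. New z-row = old z-row − (-7)·(row 2/3).
Updated z-row coefficients: x1: -5/6, x2: 0, x3: -47/12, x4: 0, s1: -13/12, s2: 7/3, s3: 0.
The most negative is -47/12 in column x3, so x3 would enter next.

x3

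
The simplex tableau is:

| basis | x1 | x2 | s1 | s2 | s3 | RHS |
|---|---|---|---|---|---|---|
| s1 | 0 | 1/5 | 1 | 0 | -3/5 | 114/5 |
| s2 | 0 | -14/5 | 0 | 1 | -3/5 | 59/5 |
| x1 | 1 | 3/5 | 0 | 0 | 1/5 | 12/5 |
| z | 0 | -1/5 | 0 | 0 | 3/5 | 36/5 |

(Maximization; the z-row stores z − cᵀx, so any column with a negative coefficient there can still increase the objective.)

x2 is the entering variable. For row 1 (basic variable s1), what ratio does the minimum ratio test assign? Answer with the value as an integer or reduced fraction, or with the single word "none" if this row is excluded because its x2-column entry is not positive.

114

Ratio = RHS / (x2 entry) = (114/5) / (1/5) = 114.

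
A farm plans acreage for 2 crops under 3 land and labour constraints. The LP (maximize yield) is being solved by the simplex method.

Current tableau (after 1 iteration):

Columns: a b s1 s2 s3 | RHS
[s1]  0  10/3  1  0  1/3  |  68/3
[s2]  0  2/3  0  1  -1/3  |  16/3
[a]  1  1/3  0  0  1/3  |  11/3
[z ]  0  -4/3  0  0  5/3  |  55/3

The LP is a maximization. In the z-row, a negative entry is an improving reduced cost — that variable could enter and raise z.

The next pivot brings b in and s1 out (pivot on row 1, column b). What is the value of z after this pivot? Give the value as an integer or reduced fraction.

137/5

Minimum ratio for b: (68/3)/(10/3) = 34/5.
z changes by −(z-row coeff of b)·ratio = −(-4/3)·(34/5) = 136/15.
New z = 55/3 + (136/15) = 137/5.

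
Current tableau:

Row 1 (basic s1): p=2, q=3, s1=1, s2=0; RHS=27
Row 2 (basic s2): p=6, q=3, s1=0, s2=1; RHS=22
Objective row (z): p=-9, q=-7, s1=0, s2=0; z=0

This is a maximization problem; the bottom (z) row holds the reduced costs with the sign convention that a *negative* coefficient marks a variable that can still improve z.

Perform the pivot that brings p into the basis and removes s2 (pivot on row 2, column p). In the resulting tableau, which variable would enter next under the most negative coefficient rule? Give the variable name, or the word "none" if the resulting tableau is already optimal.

Pivot element 6. New z-row = old z-row − (-9)·(row 2/6).
Updated z-row coefficients: p: 0, q: -5/2, s1: 0, s2: 3/2.
The most negative is -5/2 in column q, so q would enter next.

q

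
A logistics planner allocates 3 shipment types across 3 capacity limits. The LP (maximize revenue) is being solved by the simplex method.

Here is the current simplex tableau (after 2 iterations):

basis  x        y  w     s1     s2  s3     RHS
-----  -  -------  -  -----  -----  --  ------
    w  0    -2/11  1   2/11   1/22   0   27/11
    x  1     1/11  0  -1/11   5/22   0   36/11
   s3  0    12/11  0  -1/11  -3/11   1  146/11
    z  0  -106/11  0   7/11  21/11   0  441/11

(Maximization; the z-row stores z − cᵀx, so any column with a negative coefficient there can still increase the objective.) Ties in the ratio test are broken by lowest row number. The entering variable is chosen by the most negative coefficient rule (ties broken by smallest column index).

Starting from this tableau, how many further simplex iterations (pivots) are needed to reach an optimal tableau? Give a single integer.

3

pivot: y in, s3 out → z = 472/3
pivot: s2 in, x out → z = 485/3
pivot: s1 in, w out → z = 171
No improving column remains; optimal.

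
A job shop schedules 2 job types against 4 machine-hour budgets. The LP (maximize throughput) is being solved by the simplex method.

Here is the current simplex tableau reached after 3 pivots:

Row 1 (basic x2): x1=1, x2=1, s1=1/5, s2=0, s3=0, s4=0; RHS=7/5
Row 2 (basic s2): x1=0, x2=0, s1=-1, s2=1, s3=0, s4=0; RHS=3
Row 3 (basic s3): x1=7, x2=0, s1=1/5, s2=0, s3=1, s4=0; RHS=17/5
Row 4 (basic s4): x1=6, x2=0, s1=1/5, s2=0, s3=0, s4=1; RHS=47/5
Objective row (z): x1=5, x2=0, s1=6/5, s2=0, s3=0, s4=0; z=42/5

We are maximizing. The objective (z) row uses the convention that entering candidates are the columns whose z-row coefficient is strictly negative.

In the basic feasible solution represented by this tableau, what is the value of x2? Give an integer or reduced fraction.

7/5

x2 is basic (row 1); its value is the RHS of that row: 7/5.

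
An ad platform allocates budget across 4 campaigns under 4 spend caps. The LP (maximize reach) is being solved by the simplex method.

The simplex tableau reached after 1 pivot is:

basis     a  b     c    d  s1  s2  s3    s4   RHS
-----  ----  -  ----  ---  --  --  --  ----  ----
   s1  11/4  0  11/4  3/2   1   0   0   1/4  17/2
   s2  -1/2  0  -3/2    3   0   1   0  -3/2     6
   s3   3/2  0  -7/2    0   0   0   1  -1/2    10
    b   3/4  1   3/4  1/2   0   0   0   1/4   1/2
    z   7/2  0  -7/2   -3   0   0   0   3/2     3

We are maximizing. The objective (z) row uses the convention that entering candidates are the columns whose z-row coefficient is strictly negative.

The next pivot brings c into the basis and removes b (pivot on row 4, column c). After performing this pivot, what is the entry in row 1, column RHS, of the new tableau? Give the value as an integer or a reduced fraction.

20/3

Pivot element is row 4, column c: 3/4.
Normalize row 4: new (row 4, RHS) = (1/2)/(3/4) = 2/3.
row 1 ← row 1 − (11/4)·(new row 4): 17/2 − (11/4)·(2/3) = 20/3.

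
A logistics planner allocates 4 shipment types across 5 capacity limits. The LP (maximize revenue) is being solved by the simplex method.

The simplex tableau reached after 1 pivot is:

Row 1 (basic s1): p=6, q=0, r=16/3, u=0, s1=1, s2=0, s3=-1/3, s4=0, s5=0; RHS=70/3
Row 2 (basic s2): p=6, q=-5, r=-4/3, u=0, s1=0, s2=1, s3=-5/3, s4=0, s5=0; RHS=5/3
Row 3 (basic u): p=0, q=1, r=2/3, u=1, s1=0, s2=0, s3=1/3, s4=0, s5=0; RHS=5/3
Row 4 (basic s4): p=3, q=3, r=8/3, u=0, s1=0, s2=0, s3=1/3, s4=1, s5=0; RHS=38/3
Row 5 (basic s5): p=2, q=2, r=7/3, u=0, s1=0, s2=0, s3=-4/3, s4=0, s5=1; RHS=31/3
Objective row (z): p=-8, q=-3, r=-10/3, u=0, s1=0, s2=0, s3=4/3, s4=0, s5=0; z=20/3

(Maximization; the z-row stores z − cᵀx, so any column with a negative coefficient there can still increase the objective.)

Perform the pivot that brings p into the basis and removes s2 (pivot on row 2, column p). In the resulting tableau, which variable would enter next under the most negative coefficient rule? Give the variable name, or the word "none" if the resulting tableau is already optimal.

Pivot element 6. New z-row = old z-row − (-8)·(row 2/6).
Updated z-row coefficients: p: 0, q: -29/3, r: -46/9, u: 0, s1: 0, s2: 4/3, s3: -8/9, s4: 0, s5: 0.
The most negative is -29/3 in column q, so q would enter next.

q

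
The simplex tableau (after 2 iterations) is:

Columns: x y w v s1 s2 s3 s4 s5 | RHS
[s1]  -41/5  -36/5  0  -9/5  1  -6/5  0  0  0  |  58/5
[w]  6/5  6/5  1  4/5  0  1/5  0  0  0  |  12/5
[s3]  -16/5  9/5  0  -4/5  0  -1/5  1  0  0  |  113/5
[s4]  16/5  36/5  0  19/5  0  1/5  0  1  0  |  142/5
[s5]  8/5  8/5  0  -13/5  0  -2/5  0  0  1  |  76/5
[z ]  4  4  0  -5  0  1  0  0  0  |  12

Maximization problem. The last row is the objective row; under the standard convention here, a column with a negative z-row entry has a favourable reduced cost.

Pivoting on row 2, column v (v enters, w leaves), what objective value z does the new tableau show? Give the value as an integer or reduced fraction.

27

Minimum ratio for v: (12/5)/(4/5) = 3.
z changes by −(z-row coeff of v)·ratio = −(-5)·3 = 15.
New z = 12 + 15 = 27.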